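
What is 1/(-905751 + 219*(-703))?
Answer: -1/1059708 ≈ -9.4366e-7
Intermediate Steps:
1/(-905751 + 219*(-703)) = 1/(-905751 - 153957) = 1/(-1059708) = -1/1059708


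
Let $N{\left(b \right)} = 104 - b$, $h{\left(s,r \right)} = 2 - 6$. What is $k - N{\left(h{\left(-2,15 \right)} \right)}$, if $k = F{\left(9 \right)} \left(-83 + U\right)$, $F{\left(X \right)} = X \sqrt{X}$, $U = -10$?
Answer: $-2619$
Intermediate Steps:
$F{\left(X \right)} = X^{\frac{3}{2}}$
$h{\left(s,r \right)} = -4$
$k = -2511$ ($k = 9^{\frac{3}{2}} \left(-83 - 10\right) = 27 \left(-93\right) = -2511$)
$k - N{\left(h{\left(-2,15 \right)} \right)} = -2511 - \left(104 - -4\right) = -2511 - \left(104 + 4\right) = -2511 - 108 = -2619$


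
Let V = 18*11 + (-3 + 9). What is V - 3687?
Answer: -3483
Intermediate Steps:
V = 204 (V = 198 + 6 = 204)
V - 3687 = 204 - 3687 = -3483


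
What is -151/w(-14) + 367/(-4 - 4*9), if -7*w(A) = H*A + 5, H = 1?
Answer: -45583/360 ≈ -126.62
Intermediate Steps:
w(A) = -5/7 - A/7 (w(A) = -(1*A + 5)/7 = -(A + 5)/7 = -(5 + A)/7 = -5/7 - A/7)
-151/w(-14) + 367/(-4 - 4*9) = -151/(-5/7 - ⅐*(-14)) + 367/(-4 - 4*9) = -151/(-5/7 + 2) + 367/(-4 - 36) = -151/9/7 + 367/(-40) = -151*7/9 + 367*(-1/40) = -1057/9 - 367/40 = -45583/360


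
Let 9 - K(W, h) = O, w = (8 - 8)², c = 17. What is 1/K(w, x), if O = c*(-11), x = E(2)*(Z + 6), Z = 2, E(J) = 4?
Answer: 1/196 ≈ 0.0051020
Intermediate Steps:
x = 32 (x = 4*(2 + 6) = 4*8 = 32)
w = 0 (w = 0² = 0)
O = -187 (O = 17*(-11) = -187)
K(W, h) = 196 (K(W, h) = 9 - 1*(-187) = 9 + 187 = 196)
1/K(w, x) = 1/196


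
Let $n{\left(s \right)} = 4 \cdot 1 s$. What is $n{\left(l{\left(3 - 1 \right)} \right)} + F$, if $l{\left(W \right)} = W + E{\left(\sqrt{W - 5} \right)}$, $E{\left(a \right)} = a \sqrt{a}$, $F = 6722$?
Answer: $6730 + 4 \cdot 3^{\frac{3}{4}} i^{\frac{3}{2}} \approx 6723.6 + 6.4474 i$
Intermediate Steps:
$E{\left(a \right)} = a^{\frac{3}{2}}$
$l{\left(W \right)} = W + \left(-5 + W\right)^{\frac{3}{4}}$ ($l{\left(W \right)} = W + \left(\sqrt{W - 5}\right)^{\frac{3}{2}} = W + \left(\sqrt{-5 + W}\right)^{\frac{3}{2}} = W + \left(-5 + W\right)^{\frac{3}{4}}$)
$n{\left(s \right)} = 4 s$
$n{\left(l{\left(3 - 1 \right)} \right)} + F = 4 \left(\left(3 - 1\right) + \left(-5 + \left(3 - 1\right)\right)^{\frac{3}{4}}\right) + 6722 = 4 \left(2 + \left(-5 + 2\right)^{\frac{3}{4}}\right) + 6722 = 4 \left(2 + \left(-3\right)^{\frac{3}{4}}\right) + 6722 = \left(8 + 4 \left(-3\right)^{\frac{3}{4}}\right) + 6722 = 6730 + 4 \left(-3\right)^{\frac{3}{4}}$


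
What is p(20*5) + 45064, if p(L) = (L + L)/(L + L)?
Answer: 45065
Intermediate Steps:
p(L) = 1 (p(L) = (2*L)/((2*L)) = (2*L)*(1/(2*L)) = 1)
p(20*5) + 45064 = 1 + 45064 = 45065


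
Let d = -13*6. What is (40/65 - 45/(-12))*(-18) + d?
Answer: -4071/26 ≈ -156.58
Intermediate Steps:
d = -78
(40/65 - 45/(-12))*(-18) + d = (40/65 - 45/(-12))*(-18) - 78 = (40*(1/65) - 45*(-1/12))*(-18) - 78 = (8/13 + 15/4)*(-18) - 78 = (227/52)*(-18) - 78 = -2043/26 - 78 = -4071/26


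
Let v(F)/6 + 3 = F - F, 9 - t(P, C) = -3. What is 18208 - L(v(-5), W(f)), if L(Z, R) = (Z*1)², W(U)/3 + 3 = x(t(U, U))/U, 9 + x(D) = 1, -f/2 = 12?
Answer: 17884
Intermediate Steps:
f = -24 (f = -2*12 = -24)
t(P, C) = 12 (t(P, C) = 9 - 1*(-3) = 9 + 3 = 12)
x(D) = -8 (x(D) = -9 + 1 = -8)
v(F) = -18 (v(F) = -18 + 6*(F - F) = -18 + 6*0 = -18 + 0 = -18)
W(U) = -9 - 24/U (W(U) = -9 + 3*(-8/U) = -9 - 24/U)
L(Z, R) = Z²
18208 - L(v(-5), W(f)) = 18208 - 1*(-18)² = 18208 - 1*324 = 18208 - 324 = 17884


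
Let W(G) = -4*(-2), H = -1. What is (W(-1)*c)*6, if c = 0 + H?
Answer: -48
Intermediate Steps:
c = -1 (c = 0 - 1 = -1)
W(G) = 8
(W(-1)*c)*6 = (8*(-1))*6 = -8*6 = -48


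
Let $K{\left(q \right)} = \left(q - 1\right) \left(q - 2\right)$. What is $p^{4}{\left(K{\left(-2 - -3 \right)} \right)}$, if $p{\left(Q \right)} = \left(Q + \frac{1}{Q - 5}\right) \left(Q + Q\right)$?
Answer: $0$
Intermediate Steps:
$K{\left(q \right)} = \left(-1 + q\right) \left(-2 + q\right)$
$p{\left(Q \right)} = 2 Q \left(Q + \frac{1}{-5 + Q}\right)$ ($p{\left(Q \right)} = \left(Q + \frac{1}{-5 + Q}\right) 2 Q = 2 Q \left(Q + \frac{1}{-5 + Q}\right)$)
$p^{4}{\left(K{\left(-2 - -3 \right)} \right)} = \left(\frac{2 \left(2 + \left(-2 - -3\right)^{2} - 3 \left(-2 - -3\right)\right) \left(1 + \left(2 + \left(-2 - -3\right)^{2} - 3 \left(-2 - -3\right)\right)^{2} - 5 \left(2 + \left(-2 - -3\right)^{2} - 3 \left(-2 - -3\right)\right)\right)}{-5 + \left(2 + \left(-2 - -3\right)^{2} - 3 \left(-2 - -3\right)\right)}\right)^{4} = \left(\frac{2 \left(2 + \left(-2 + 3\right)^{2} - 3 \left(-2 + 3\right)\right) \left(1 + \left(2 + \left(-2 + 3\right)^{2} - 3 \left(-2 + 3\right)\right)^{2} - 5 \left(2 + \left(-2 + 3\right)^{2} - 3 \left(-2 + 3\right)\right)\right)}{-5 + \left(2 + \left(-2 + 3\right)^{2} - 3 \left(-2 + 3\right)\right)}\right)^{4} = \left(\frac{2 \left(2 + 1^{2} - 3\right) \left(1 + \left(2 + 1^{2} - 3\right)^{2} - 5 \left(2 + 1^{2} - 3\right)\right)}{-5 + \left(2 + 1^{2} - 3\right)}\right)^{4} = \left(\frac{2 \left(2 + 1 - 3\right) \left(1 + \left(2 + 1 - 3\right)^{2} - 5 \left(2 + 1 - 3\right)\right)}{-5 + \left(2 + 1 - 3\right)}\right)^{4} = \left(2 \cdot 0 \frac{1}{-5 + 0} \left(1 + 0^{2} - 0\right)\right)^{4} = \left(2 \cdot 0 \frac{1}{-5} \left(1 + 0 + 0\right)\right)^{4} = \left(2 \cdot 0 \left(- \frac{1}{5}\right) 1\right)^{4} = 0^{4} = 0$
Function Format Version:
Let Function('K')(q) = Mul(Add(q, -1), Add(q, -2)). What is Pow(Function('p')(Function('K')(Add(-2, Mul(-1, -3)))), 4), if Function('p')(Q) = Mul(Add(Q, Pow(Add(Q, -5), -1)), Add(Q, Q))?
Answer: 0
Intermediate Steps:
Function('K')(q) = Mul(Add(-1, q), Add(-2, q))
Function('p')(Q) = Mul(2, Q, Add(Q, Pow(Add(-5, Q), -1))) (Function('p')(Q) = Mul(Add(Q, Pow(Add(-5, Q), -1)), Mul(2, Q)) = Mul(2, Q, Add(Q, Pow(Add(-5, Q), -1))))
Pow(Function('p')(Function('K')(Add(-2, Mul(-1, -3)))), 4) = Pow(Mul(2, Add(2, Pow(Add(-2, Mul(-1, -3)), 2), Mul(-3, Add(-2, Mul(-1, -3)))), Pow(Add(-5, Add(2, Pow(Add(-2, Mul(-1, -3)), 2), Mul(-3, Add(-2, Mul(-1, -3))))), -1), Add(1, Pow(Add(2, Pow(Add(-2, Mul(-1, -3)), 2), Mul(-3, Add(-2, Mul(-1, -3)))), 2), Mul(-5, Add(2, Pow(Add(-2, Mul(-1, -3)), 2), Mul(-3, Add(-2, Mul(-1, -3))))))), 4) = Pow(Mul(2, Add(2, Pow(Add(-2, 3), 2), Mul(-3, Add(-2, 3))), Pow(Add(-5, Add(2, Pow(Add(-2, 3), 2), Mul(-3, Add(-2, 3)))), -1), Add(1, Pow(Add(2, Pow(Add(-2, 3), 2), Mul(-3, Add(-2, 3))), 2), Mul(-5, Add(2, Pow(Add(-2, 3), 2), Mul(-3, Add(-2, 3)))))), 4) = Pow(Mul(2, Add(2, Pow(1, 2), Mul(-3, 1)), Pow(Add(-5, Add(2, Pow(1, 2), Mul(-3, 1))), -1), Add(1, Pow(Add(2, Pow(1, 2), Mul(-3, 1)), 2), Mul(-5, Add(2, Pow(1, 2), Mul(-3, 1))))), 4) = Pow(Mul(2, Add(2, 1, -3), Pow(Add(-5, Add(2, 1, -3)), -1), Add(1, Pow(Add(2, 1, -3), 2), Mul(-5, Add(2, 1, -3)))), 4) = Pow(Mul(2, 0, Pow(Add(-5, 0), -1), Add(1, Pow(0, 2), Mul(-5, 0))), 4) = Pow(Mul(2, 0, Pow(-5, -1), Add(1, 0, 0)), 4) = Pow(Mul(2, 0, Rational(-1, 5), 1), 4) = Pow(0, 4) = 0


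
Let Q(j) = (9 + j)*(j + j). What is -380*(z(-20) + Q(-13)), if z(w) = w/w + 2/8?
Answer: -39995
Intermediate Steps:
z(w) = 5/4 (z(w) = 1 + 2*(⅛) = 1 + ¼ = 5/4)
Q(j) = 2*j*(9 + j) (Q(j) = (9 + j)*(2*j) = 2*j*(9 + j))
-380*(z(-20) + Q(-13)) = -380*(5/4 + 2*(-13)*(9 - 13)) = -380*(5/4 + 2*(-13)*(-4)) = -380*(5/4 + 104) = -380*421/4 = -39995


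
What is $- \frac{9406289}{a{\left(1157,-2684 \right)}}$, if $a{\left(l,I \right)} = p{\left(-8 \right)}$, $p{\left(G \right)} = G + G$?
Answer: $\frac{9406289}{16} \approx 5.8789 \cdot 10^{5}$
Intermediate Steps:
$p{\left(G \right)} = 2 G$
$a{\left(l,I \right)} = -16$ ($a{\left(l,I \right)} = 2 \left(-8\right) = -16$)
$- \frac{9406289}{a{\left(1157,-2684 \right)}} = - \frac{9406289}{-16} = \left(-9406289\right) \left(- \frac{1}{16}\right) = \frac{9406289}{16}$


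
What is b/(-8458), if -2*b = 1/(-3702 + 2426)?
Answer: -1/21584816 ≈ -4.6329e-8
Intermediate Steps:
b = 1/2552 (b = -1/(2*(-3702 + 2426)) = -1/2/(-1276) = -1/2*(-1/1276) = 1/2552 ≈ 0.00039185)
b/(-8458) = (1/2552)/(-8458) = (1/2552)*(-1/8458) = -1/21584816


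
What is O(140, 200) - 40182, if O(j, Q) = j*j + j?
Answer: -20442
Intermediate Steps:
O(j, Q) = j + j² (O(j, Q) = j² + j = j + j²)
O(140, 200) - 40182 = 140*(1 + 140) - 40182 = 140*141 - 40182 = 19740 - 40182 = -20442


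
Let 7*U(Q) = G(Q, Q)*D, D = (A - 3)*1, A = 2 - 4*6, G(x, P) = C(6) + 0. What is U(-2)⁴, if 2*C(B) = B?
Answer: 31640625/2401 ≈ 13178.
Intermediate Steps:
C(B) = B/2
G(x, P) = 3 (G(x, P) = (½)*6 + 0 = 3 + 0 = 3)
A = -22 (A = 2 - 24 = -22)
D = -25 (D = (-22 - 3)*1 = -25*1 = -25)
U(Q) = -75/7 (U(Q) = (3*(-25))/7 = (⅐)*(-75) = -75/7)
U(-2)⁴ = (-75/7)⁴ = 31640625/2401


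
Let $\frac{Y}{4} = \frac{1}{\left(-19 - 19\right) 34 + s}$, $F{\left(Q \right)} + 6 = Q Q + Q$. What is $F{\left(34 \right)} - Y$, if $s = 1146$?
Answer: $\frac{86434}{73} \approx 1184.0$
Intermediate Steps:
$F{\left(Q \right)} = -6 + Q + Q^{2}$ ($F{\left(Q \right)} = -6 + \left(Q Q + Q\right) = -6 + \left(Q^{2} + Q\right) = -6 + \left(Q + Q^{2}\right) = -6 + Q + Q^{2}$)
$Y = - \frac{2}{73}$ ($Y = \frac{4}{\left(-19 - 19\right) 34 + 1146} = \frac{4}{\left(-38\right) 34 + 1146} = \frac{4}{-1292 + 1146} = \frac{4}{-146} = 4 \left(- \frac{1}{146}\right) = - \frac{2}{73} \approx -0.027397$)
$F{\left(34 \right)} - Y = \left(-6 + 34 + 34^{2}\right) - - \frac{2}{73} = \left(-6 + 34 + 1156\right) + \frac{2}{73} = 1184 + \frac{2}{73} = \frac{86434}{73}$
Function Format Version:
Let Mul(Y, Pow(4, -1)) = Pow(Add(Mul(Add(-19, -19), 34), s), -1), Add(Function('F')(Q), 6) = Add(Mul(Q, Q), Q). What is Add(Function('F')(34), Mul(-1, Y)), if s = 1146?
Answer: Rational(86434, 73) ≈ 1184.0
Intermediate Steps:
Function('F')(Q) = Add(-6, Q, Pow(Q, 2)) (Function('F')(Q) = Add(-6, Add(Mul(Q, Q), Q)) = Add(-6, Add(Pow(Q, 2), Q)) = Add(-6, Add(Q, Pow(Q, 2))) = Add(-6, Q, Pow(Q, 2)))
Y = Rational(-2, 73) (Y = Mul(4, Pow(Add(Mul(Add(-19, -19), 34), 1146), -1)) = Mul(4, Pow(Add(Mul(-38, 34), 1146), -1)) = Mul(4, Pow(Add(-1292, 1146), -1)) = Mul(4, Pow(-146, -1)) = Mul(4, Rational(-1, 146)) = Rational(-2, 73) ≈ -0.027397)
Add(Function('F')(34), Mul(-1, Y)) = Add(Add(-6, 34, Pow(34, 2)), Mul(-1, Rational(-2, 73))) = Add(Add(-6, 34, 1156), Rational(2, 73)) = Add(1184, Rational(2, 73)) = Rational(86434, 73)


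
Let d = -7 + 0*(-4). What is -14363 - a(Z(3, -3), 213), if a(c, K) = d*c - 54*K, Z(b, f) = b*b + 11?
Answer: -2721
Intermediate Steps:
d = -7 (d = -7 + 0 = -7)
Z(b, f) = 11 + b**2 (Z(b, f) = b**2 + 11 = 11 + b**2)
a(c, K) = -54*K - 7*c (a(c, K) = -7*c - 54*K = -54*K - 7*c)
-14363 - a(Z(3, -3), 213) = -14363 - (-54*213 - 7*(11 + 3**2)) = -14363 - (-11502 - 7*(11 + 9)) = -14363 - (-11502 - 7*20) = -14363 - (-11502 - 140) = -14363 - 1*(-11642) = -14363 + 11642 = -2721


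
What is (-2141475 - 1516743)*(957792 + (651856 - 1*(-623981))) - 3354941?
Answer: -8171105168063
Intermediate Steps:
(-2141475 - 1516743)*(957792 + (651856 - 1*(-623981))) - 3354941 = -3658218*(957792 + (651856 + 623981)) - 3354941 = -3658218*(957792 + 1275837) - 3354941 = -3658218*2233629 - 3354941 = -8171101813122 - 3354941 = -8171105168063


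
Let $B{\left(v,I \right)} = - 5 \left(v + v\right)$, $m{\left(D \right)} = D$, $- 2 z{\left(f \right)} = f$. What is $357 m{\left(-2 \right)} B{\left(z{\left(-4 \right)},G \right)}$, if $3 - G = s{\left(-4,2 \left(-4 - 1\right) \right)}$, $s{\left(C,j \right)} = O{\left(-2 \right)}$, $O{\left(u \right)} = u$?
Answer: $14280$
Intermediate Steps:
$z{\left(f \right)} = - \frac{f}{2}$
$s{\left(C,j \right)} = -2$
$G = 5$ ($G = 3 - -2 = 3 + 2 = 5$)
$B{\left(v,I \right)} = - 10 v$ ($B{\left(v,I \right)} = - 5 \cdot 2 v = - 10 v$)
$357 m{\left(-2 \right)} B{\left(z{\left(-4 \right)},G \right)} = 357 \left(- 2 \left(- 10 \left(\left(- \frac{1}{2}\right) \left(-4\right)\right)\right)\right) = 357 \left(- 2 \left(\left(-10\right) 2\right)\right) = 357 \left(\left(-2\right) \left(-20\right)\right) = 357 \cdot 40 = 14280$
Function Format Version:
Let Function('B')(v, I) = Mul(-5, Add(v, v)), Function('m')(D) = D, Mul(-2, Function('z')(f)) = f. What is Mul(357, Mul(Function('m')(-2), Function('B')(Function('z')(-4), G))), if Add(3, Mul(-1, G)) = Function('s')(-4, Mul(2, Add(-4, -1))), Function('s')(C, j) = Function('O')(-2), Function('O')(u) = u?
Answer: 14280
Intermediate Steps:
Function('z')(f) = Mul(Rational(-1, 2), f)
Function('s')(C, j) = -2
G = 5 (G = Add(3, Mul(-1, -2)) = Add(3, 2) = 5)
Function('B')(v, I) = Mul(-10, v) (Function('B')(v, I) = Mul(-5, Mul(2, v)) = Mul(-10, v))
Mul(357, Mul(Function('m')(-2), Function('B')(Function('z')(-4), G))) = Mul(357, Mul(-2, Mul(-10, Mul(Rational(-1, 2), -4)))) = Mul(357, Mul(-2, Mul(-10, 2))) = Mul(357, Mul(-2, -20)) = Mul(357, 40) = 14280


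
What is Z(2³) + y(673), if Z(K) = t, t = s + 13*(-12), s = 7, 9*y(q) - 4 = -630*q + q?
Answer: -424654/9 ≈ -47184.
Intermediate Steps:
y(q) = 4/9 - 629*q/9 (y(q) = 4/9 + (-630*q + q)/9 = 4/9 + (-629*q)/9 = 4/9 - 629*q/9)
t = -149 (t = 7 + 13*(-12) = 7 - 156 = -149)
Z(K) = -149
Z(2³) + y(673) = -149 + (4/9 - 629/9*673) = -149 + (4/9 - 423317/9) = -149 - 423313/9 = -424654/9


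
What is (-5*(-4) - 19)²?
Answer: 1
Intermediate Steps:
(-5*(-4) - 19)² = (20 - 19)² = 1² = 1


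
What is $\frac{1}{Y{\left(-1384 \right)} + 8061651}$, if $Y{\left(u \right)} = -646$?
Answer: $\frac{1}{8061005} \approx 1.2405 \cdot 10^{-7}$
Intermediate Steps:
$\frac{1}{Y{\left(-1384 \right)} + 8061651} = \frac{1}{-646 + 8061651} = \frac{1}{8061005}$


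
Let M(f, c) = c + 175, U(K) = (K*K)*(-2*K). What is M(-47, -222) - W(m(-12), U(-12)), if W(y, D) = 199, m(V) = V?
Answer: -246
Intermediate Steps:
U(K) = -2*K³ (U(K) = K²*(-2*K) = -2*K³)
M(f, c) = 175 + c
M(-47, -222) - W(m(-12), U(-12)) = (175 - 222) - 1*199 = -47 - 199 = -246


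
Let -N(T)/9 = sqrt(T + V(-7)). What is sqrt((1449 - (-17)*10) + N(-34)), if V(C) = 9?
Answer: sqrt(1619 - 45*I) ≈ 40.241 - 0.5591*I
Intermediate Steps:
N(T) = -9*sqrt(9 + T) (N(T) = -9*sqrt(T + 9) = -9*sqrt(9 + T))
sqrt((1449 - (-17)*10) + N(-34)) = sqrt((1449 - (-17)*10) - 9*sqrt(9 - 34)) = sqrt((1449 - 1*(-170)) - 45*I) = sqrt((1449 + 170) - 45*I) = sqrt(1619 - 45*I)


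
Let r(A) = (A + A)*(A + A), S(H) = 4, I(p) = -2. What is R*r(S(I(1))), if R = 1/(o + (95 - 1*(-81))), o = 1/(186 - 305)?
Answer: 7616/20943 ≈ 0.36365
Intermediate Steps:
o = -1/119 (o = 1/(-119) = -1/119 ≈ -0.0084034)
r(A) = 4*A² (r(A) = (2*A)*(2*A) = 4*A²)
R = 119/20943 (R = 1/(-1/119 + (95 - 1*(-81))) = 1/(-1/119 + (95 + 81)) = 1/(-1/119 + 176) = 1/(20943/119) = 119/20943 ≈ 0.0056821)
R*r(S(I(1))) = 119*(4*4²)/20943 = 119*(4*16)/20943 = (119/20943)*64 = 7616/20943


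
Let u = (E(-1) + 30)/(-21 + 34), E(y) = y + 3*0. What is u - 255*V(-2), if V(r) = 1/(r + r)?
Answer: 3431/52 ≈ 65.981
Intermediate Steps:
E(y) = y (E(y) = y + 0 = y)
V(r) = 1/(2*r)
u = 29/13 (u = (-1 + 30)/(-21 + 34) = 29/13 ≈ 2.2308)
u - 255*V(-2) = 29/13 - 255/(2*(-2)) = 29/13 - 255*(-1)/(2*2) = 29/13 - 255*(-¼) = 29/13 + 255/4 = 3431/52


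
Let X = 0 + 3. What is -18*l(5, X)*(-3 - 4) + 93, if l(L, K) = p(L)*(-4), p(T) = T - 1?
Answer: -1923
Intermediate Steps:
p(T) = -1 + T
X = 3
l(L, K) = 4 - 4*L (l(L, K) = (-1 + L)*(-4) = 4 - 4*L)
-18*l(5, X)*(-3 - 4) + 93 = -18*(4 - 4*5)*(-3 - 4) + 93 = -18*(4 - 20)*(-7) + 93 = -(-288)*(-7) + 93 = -18*112 + 93 = -2016 + 93 = -1923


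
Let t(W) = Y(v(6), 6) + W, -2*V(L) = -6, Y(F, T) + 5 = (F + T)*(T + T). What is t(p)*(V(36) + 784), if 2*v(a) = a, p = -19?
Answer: 66108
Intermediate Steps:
v(a) = a/2
Y(F, T) = -5 + 2*T*(F + T) (Y(F, T) = -5 + (F + T)*(T + T) = -5 + (F + T)*(2*T) = -5 + 2*T*(F + T))
V(L) = 3 (V(L) = -1/2*(-6) = 3)
t(W) = 103 + W (t(W) = (-5 + 2*6**2 + 2*((1/2)*6)*6) + W = (-5 + 2*36 + 2*3*6) + W = (-5 + 72 + 36) + W = 103 + W)
t(p)*(V(36) + 784) = (103 - 19)*(3 + 784) = 84*787 = 66108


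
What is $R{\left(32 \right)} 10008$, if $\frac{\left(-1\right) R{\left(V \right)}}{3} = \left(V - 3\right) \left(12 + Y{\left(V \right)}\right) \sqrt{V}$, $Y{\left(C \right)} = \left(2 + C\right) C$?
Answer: $- 3831062400 \sqrt{2} \approx -5.4179 \cdot 10^{9}$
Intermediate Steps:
$Y{\left(C \right)} = C \left(2 + C\right)$
$R{\left(V \right)} = - 3 \sqrt{V} \left(-3 + V\right) \left(12 + V \left(2 + V\right)\right)$ ($R{\left(V \right)} = - 3 \left(V - 3\right) \left(12 + V \left(2 + V\right)\right) \sqrt{V} = - 3 \left(-3 + V\right) \left(12 + V \left(2 + V\right)\right) \sqrt{V} = - 3 \sqrt{V} \left(-3 + V\right) \left(12 + V \left(2 + V\right)\right)$)
$R{\left(32 \right)} 10008 = 3 \sqrt{32} \left(36 + 32^{2} - 32^{3} - 192\right) 10008 = 3 \cdot 4 \sqrt{2} \left(36 + 1024 - 32768 - 192\right) 10008 = 3 \cdot 4 \sqrt{2} \left(-31900\right) 10008 = - 382800 \sqrt{2} \cdot 10008 = - 3831062400 \sqrt{2}$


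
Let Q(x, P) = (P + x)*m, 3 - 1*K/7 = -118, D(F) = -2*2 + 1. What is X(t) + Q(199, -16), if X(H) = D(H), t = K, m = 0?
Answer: -3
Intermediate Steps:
D(F) = -3 (D(F) = -4 + 1 = -3)
K = 847 (K = 21 - 7*(-118) = 21 + 826 = 847)
t = 847
Q(x, P) = 0 (Q(x, P) = (P + x)*0 = 0)
X(H) = -3
X(t) + Q(199, -16) = -3 + 0 = -3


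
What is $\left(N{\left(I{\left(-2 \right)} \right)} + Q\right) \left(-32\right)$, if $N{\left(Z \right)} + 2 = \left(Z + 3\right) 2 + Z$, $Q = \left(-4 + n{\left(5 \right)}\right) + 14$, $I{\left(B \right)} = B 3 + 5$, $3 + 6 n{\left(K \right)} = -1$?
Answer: $- \frac{992}{3} \approx -330.67$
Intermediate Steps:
$n{\left(K \right)} = - \frac{2}{3}$ ($n{\left(K \right)} = - \frac{1}{2} + \frac{1}{6} \left(-1\right) = - \frac{1}{2} - \frac{1}{6} = - \frac{2}{3}$)
$I{\left(B \right)} = 5 + 3 B$ ($I{\left(B \right)} = 3 B + 5 = 5 + 3 B$)
$Q = \frac{28}{3}$ ($Q = \left(-4 - \frac{2}{3}\right) + 14 = - \frac{14}{3} + 14 = \frac{28}{3} \approx 9.3333$)
$N{\left(Z \right)} = 4 + 3 Z$ ($N{\left(Z \right)} = -2 + \left(\left(Z + 3\right) 2 + Z\right) = -2 + \left(\left(3 + Z\right) 2 + Z\right) = -2 + \left(\left(6 + 2 Z\right) + Z\right) = -2 + \left(6 + 3 Z\right) = 4 + 3 Z$)
$\left(N{\left(I{\left(-2 \right)} \right)} + Q\right) \left(-32\right) = \left(\left(4 + 3 \left(5 + 3 \left(-2\right)\right)\right) + \frac{28}{3}\right) \left(-32\right) = \left(\left(4 + 3 \left(5 - 6\right)\right) + \frac{28}{3}\right) \left(-32\right) = \left(\left(4 + 3 \left(-1\right)\right) + \frac{28}{3}\right) \left(-32\right) = \left(\left(4 - 3\right) + \frac{28}{3}\right) \left(-32\right) = \left(1 + \frac{28}{3}\right) \left(-32\right) = \frac{31}{3} \left(-32\right) = - \frac{992}{3}$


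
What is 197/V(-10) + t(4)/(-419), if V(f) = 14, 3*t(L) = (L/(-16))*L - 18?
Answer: 247895/17598 ≈ 14.087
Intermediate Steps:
t(L) = -6 - L²/48 (t(L) = ((L/(-16))*L - 18)/3 = ((L*(-1/16))*L - 18)/3 = ((-L/16)*L - 18)/3 = (-L²/16 - 18)/3 = (-18 - L²/16)/3 = -6 - L²/48)
197/V(-10) + t(4)/(-419) = 197/14 + (-6 - 1/48*4²)/(-419) = 197*(1/14) + (-6 - 1/48*16)*(-1/419) = 197/14 + (-6 - ⅓)*(-1/419) = 197/14 - 19/3*(-1/419) = 197/14 + 19/1257 = 247895/17598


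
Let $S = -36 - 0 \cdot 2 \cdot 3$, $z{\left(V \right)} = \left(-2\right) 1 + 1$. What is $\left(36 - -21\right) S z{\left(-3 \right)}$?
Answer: $2052$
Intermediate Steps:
$z{\left(V \right)} = -1$ ($z{\left(V \right)} = -2 + 1 = -1$)
$S = -36$ ($S = -36 - 0 \cdot 3 = -36 - 0 = -36 + 0 = -36$)
$\left(36 - -21\right) S z{\left(-3 \right)} = \left(36 - -21\right) \left(-36\right) \left(-1\right) = \left(36 + 21\right) \left(-36\right) \left(-1\right) = 57 \left(-36\right) \left(-1\right) = \left(-2052\right) \left(-1\right) = 2052$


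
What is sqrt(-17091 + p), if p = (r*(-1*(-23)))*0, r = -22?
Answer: 9*I*sqrt(211) ≈ 130.73*I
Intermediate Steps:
p = 0 (p = -(-22)*(-23)*0 = -22*23*0 = -506*0 = 0)
sqrt(-17091 + p) = sqrt(-17091 + 0) = sqrt(-17091) = 9*I*sqrt(211)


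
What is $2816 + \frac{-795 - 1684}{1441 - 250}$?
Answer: $\frac{3351377}{1191} \approx 2813.9$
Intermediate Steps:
$2816 + \frac{-795 - 1684}{1441 - 250} = 2816 - \frac{2479}{1191} = \frac{3351377}{1191}$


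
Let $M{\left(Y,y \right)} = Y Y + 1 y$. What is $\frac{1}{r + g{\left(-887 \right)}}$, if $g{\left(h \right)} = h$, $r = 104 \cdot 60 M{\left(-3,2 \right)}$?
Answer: $\frac{1}{67753} \approx 1.4759 \cdot 10^{-5}$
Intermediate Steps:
$M{\left(Y,y \right)} = y + Y^{2}$ ($M{\left(Y,y \right)} = Y^{2} + y = y + Y^{2}$)
$r = 68640$ ($r = 104 \cdot 60 \left(2 + \left(-3\right)^{2}\right) = 6240 \left(2 + 9\right) = 6240 \cdot 11 = 68640$)
$\frac{1}{r + g{\left(-887 \right)}} = \frac{1}{68640 - 887} = \frac{1}{67753}$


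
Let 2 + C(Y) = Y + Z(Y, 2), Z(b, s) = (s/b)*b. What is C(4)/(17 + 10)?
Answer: 4/27 ≈ 0.14815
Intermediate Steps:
Z(b, s) = s
C(Y) = Y (C(Y) = -2 + (Y + 2) = -2 + (2 + Y) = Y)
C(4)/(17 + 10) = 4/(17 + 10) = 4/27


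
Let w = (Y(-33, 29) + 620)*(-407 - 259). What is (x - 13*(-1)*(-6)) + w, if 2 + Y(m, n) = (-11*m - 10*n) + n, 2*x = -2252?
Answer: -480724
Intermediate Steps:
x = -1126 (x = (½)*(-2252) = -1126)
Y(m, n) = -2 - 11*m - 9*n (Y(m, n) = -2 + ((-11*m - 10*n) + n) = -2 + (-11*m - 9*n) = -2 - 11*m - 9*n)
w = -479520 (w = ((-2 - 11*(-33) - 9*29) + 620)*(-407 - 259) = ((-2 + 363 - 261) + 620)*(-666) = (100 + 620)*(-666) = 720*(-666) = -479520)
(x - 13*(-1)*(-6)) + w = (-1126 - 13*(-1)*(-6)) - 479520 = (-1126 + 13*(-6)) - 479520 = (-1126 - 78) - 479520 = -1204 - 479520 = -480724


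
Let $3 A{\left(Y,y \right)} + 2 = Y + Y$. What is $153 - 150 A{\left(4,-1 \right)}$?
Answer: $-147$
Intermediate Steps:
$A{\left(Y,y \right)} = - \frac{2}{3} + \frac{2 Y}{3}$ ($A{\left(Y,y \right)} = - \frac{2}{3} + \frac{Y + Y}{3} = - \frac{2}{3} + \frac{2 Y}{3}$)
$153 - 150 A{\left(4,-1 \right)} = 153 - 150 \left(- \frac{2}{3} + \frac{2}{3} \cdot 4\right) = 153 - 150 \left(- \frac{2}{3} + \frac{8}{3}\right) = 153 - 300 = -147$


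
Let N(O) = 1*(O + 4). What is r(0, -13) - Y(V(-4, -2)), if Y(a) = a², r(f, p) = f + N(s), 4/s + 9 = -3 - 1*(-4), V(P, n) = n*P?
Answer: -121/2 ≈ -60.500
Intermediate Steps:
V(P, n) = P*n
s = -½ (s = 4/(-9 + (-3 - 1*(-4))) = 4/(-9 + (-3 + 4)) = 4/(-9 + 1) = 4/(-8) = 4*(-⅛) = -½ ≈ -0.50000)
N(O) = 4 + O (N(O) = 1*(4 + O) = 4 + O)
r(f, p) = 7/2 + f (r(f, p) = f + (4 - ½) = f + 7/2 = 7/2 + f)
r(0, -13) - Y(V(-4, -2)) = (7/2 + 0) - (-4*(-2))² = 7/2 - 1*8² = 7/2 - 1*64 = 7/2 - 64 = -121/2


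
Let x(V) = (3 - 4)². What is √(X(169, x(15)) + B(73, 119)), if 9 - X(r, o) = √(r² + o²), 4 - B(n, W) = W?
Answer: √(-106 - √28562) ≈ 16.583*I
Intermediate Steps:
B(n, W) = 4 - W
x(V) = 1 (x(V) = (-1)² = 1)
X(r, o) = 9 - √(o² + r²) (X(r, o) = 9 - √(r² + o²) = 9 - √(o² + r²))
√(X(169, x(15)) + B(73, 119)) = √((9 - √(1² + 169²)) + (4 - 1*119)) = √((9 - √(1 + 28561)) + (4 - 119)) = √((9 - √28562) - 115) = √(-106 - √28562)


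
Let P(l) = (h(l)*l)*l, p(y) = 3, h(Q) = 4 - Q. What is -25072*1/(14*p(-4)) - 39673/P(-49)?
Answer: -228010963/381759 ≈ -597.26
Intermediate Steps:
P(l) = l²*(4 - l) (P(l) = ((4 - l)*l)*l = (l*(4 - l))*l = l²*(4 - l))
-25072*1/(14*p(-4)) - 39673/P(-49) = -25072/((2*7)*3) - 39673*1/(2401*(4 - 1*(-49))) = -25072/(14*3) - 39673*1/(2401*(4 + 49)) = -25072/42 - 39673/(2401*53) = -25072*1/42 - 39673/127253 = -12536/21 - 39673*1/127253 = -12536/21 - 39673/127253 = -228010963/381759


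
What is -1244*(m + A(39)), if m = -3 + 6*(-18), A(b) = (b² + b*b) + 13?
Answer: -3662336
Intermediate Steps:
A(b) = 13 + 2*b² (A(b) = (b² + b²) + 13 = 2*b² + 13 = 13 + 2*b²)
m = -111 (m = -3 - 108 = -111)
-1244*(m + A(39)) = -1244*(-111 + (13 + 2*39²)) = -1244*(-111 + (13 + 2*1521)) = -1244*(-111 + (13 + 3042)) = -1244*(-111 + 3055) = -1244*2944 = -3662336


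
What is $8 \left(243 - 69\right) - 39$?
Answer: $1353$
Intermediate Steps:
$8 \left(243 - 69\right) - 39 = 8 \cdot 174 - 39 = 1392 - 39 = 1353$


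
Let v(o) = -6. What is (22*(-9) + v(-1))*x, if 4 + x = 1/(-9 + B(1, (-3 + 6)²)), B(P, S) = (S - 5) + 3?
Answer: 918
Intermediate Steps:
B(P, S) = -2 + S (B(P, S) = (-5 + S) + 3 = -2 + S)
x = -9/2 (x = -4 + 1/(-9 + (-2 + (-3 + 6)²)) = -4 + 1/(-9 + (-2 + 3²)) = -4 + 1/(-9 + (-2 + 9)) = -4 + 1/(-9 + 7) = -4 + 1/(-2) = -4 - ½ = -9/2 ≈ -4.5000)
(22*(-9) + v(-1))*x = (22*(-9) - 6)*(-9/2) = (-198 - 6)*(-9/2) = -204*(-9/2) = 918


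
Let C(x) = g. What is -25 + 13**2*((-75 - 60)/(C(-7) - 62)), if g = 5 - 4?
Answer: 21290/61 ≈ 349.02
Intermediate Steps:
g = 1
C(x) = 1
-25 + 13**2*((-75 - 60)/(C(-7) - 62)) = -25 + 13**2*((-75 - 60)/(1 - 62)) = -25 + 169*(-135/(-61)) = -25 + 169*(-135*(-1/61)) = -25 + 169*(135/61) = -25 + 22815/61 = 21290/61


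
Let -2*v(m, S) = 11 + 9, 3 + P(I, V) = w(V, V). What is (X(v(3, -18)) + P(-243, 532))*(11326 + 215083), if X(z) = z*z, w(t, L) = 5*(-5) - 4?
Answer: 15395812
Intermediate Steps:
w(t, L) = -29 (w(t, L) = -25 - 4 = -29)
P(I, V) = -32 (P(I, V) = -3 - 29 = -32)
v(m, S) = -10 (v(m, S) = -(11 + 9)/2 = -1/2*20 = -10)
X(z) = z**2
(X(v(3, -18)) + P(-243, 532))*(11326 + 215083) = ((-10)**2 - 32)*(11326 + 215083) = (100 - 32)*226409 = 68*226409 = 15395812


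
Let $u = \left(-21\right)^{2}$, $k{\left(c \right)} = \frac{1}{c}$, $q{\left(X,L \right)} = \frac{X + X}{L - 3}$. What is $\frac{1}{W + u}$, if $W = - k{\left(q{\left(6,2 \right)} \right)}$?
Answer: $\frac{12}{5293} \approx 0.0022671$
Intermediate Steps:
$q{\left(X,L \right)} = \frac{2 X}{-3 + L}$
$u = 441$
$W = \frac{1}{12}$ ($W = - \frac{1}{2 \cdot 6 \frac{1}{-3 + 2}} = - \frac{1}{2 \cdot 6 \frac{1}{-1}} = - \frac{1}{2 \cdot 6 \left(-1\right)} = - \frac{1}{-12} = \left(-1\right) \left(- \frac{1}{12}\right) = \frac{1}{12} \approx 0.083333$)
$\frac{1}{W + u} = \frac{1}{\frac{1}{12} + 441} = \frac{1}{\frac{5293}{12}} = \frac{12}{5293}$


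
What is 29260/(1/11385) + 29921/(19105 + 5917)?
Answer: 8335456282121/25022 ≈ 3.3313e+8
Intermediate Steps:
29260/(1/11385) + 29921/(19105 + 5917) = 29260/(1/11385) + 29921/25022 = 29260*11385 + 29921*(1/25022) = 333125100 + 29921/25022 = 8335456282121/25022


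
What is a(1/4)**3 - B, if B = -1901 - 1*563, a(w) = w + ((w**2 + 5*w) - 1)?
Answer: 10093273/4096 ≈ 2464.2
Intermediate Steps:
a(w) = -1 + w**2 + 6*w (a(w) = w + (-1 + w**2 + 5*w) = -1 + w**2 + 6*w)
B = -2464 (B = -1901 - 563 = -2464)
a(1/4)**3 - B = (-1 + (1/4)**2 + 6/4)**3 - 1*(-2464) = (-1 + (1/4)**2 + 6*(1/4))**3 + 2464 = (-1 + 1/16 + 3/2)**3 + 2464 = (9/16)**3 + 2464 = 729/4096 + 2464 = 10093273/4096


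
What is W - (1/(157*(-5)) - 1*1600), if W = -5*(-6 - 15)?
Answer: 1338426/785 ≈ 1705.0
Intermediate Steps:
W = 105 (W = -5*(-21) = 105)
W - (1/(157*(-5)) - 1*1600) = 105 - (1/(157*(-5)) - 1*1600) = 105 - (1/(-785) - 1600) = 105 - (-1/785 - 1600) = 105 - 1*(-1256001/785) = 105 + 1256001/785 = 1338426/785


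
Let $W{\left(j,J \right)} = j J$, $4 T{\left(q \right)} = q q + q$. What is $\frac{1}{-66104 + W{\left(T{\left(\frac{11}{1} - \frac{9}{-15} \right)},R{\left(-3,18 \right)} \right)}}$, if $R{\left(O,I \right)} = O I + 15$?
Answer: $- \frac{50}{3376453} \approx -1.4808 \cdot 10^{-5}$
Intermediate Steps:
$T{\left(q \right)} = \frac{q}{4} + \frac{q^{2}}{4}$ ($T{\left(q \right)} = \frac{q q + q}{4} = \frac{q^{2} + q}{4} = \frac{q + q^{2}}{4} = \frac{q}{4} + \frac{q^{2}}{4}$)
$R{\left(O,I \right)} = 15 + I O$ ($R{\left(O,I \right)} = I O + 15 = 15 + I O$)
$W{\left(j,J \right)} = J j$
$\frac{1}{-66104 + W{\left(T{\left(\frac{11}{1} - \frac{9}{-15} \right)},R{\left(-3,18 \right)} \right)}} = \frac{1}{-66104 + \left(15 + 18 \left(-3\right)\right) \frac{\left(\frac{11}{1} - \frac{9}{-15}\right) \left(1 + \left(\frac{11}{1} - \frac{9}{-15}\right)\right)}{4}} = \frac{1}{-66104 + \left(15 - 54\right) \frac{\left(11 \cdot 1 - - \frac{3}{5}\right) \left(1 + \left(11 \cdot 1 - - \frac{3}{5}\right)\right)}{4}} = \frac{1}{-66104 - 39 \frac{\left(11 + \frac{3}{5}\right) \left(1 + \left(11 + \frac{3}{5}\right)\right)}{4}} = \frac{1}{-66104 - 39 \cdot \frac{1}{4} \cdot \frac{58}{5} \left(1 + \frac{58}{5}\right)} = \frac{1}{-66104 - 39 \cdot \frac{1}{4} \cdot \frac{58}{5} \cdot \frac{63}{5}} = \frac{1}{-66104 - \frac{71253}{50}} = \frac{1}{- \frac{3376453}{50}} = - \frac{50}{3376453}$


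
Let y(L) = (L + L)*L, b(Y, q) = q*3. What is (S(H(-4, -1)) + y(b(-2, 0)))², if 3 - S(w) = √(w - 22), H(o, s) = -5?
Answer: 9*(1 - I*√3)² ≈ -18.0 - 31.177*I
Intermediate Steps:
b(Y, q) = 3*q
y(L) = 2*L² (y(L) = (2*L)*L = 2*L²)
S(w) = 3 - √(-22 + w) (S(w) = 3 - √(w - 22) = 3 - √(-22 + w))
(S(H(-4, -1)) + y(b(-2, 0)))² = ((3 - √(-22 - 5)) + 2*(3*0)²)² = ((3 - √(-27)) + 2*0²)² = ((3 - 3*I*√3) + 2*0)² = ((3 - 3*I*√3) + 0)² = (3 - 3*I*√3)²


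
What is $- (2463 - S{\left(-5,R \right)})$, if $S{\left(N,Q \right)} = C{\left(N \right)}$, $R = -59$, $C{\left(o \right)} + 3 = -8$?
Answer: $-2474$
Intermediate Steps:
$C{\left(o \right)} = -11$ ($C{\left(o \right)} = -3 - 8 = -11$)
$S{\left(N,Q \right)} = -11$
$- (2463 - S{\left(-5,R \right)}) = - (2463 - -11) = - (2463 + 11) = \left(-1\right) 2474 = -2474$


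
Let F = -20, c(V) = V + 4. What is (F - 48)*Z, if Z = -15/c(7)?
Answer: 1020/11 ≈ 92.727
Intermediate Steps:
c(V) = 4 + V
Z = -15/11 (Z = -15/(4 + 7) = -15/11 ≈ -1.3636)
(F - 48)*Z = (-20 - 48)*(-15/11) = -68*(-15/11) = 1020/11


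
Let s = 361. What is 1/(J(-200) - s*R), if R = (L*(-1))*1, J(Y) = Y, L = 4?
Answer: 1/1244 ≈ 0.00080386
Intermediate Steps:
R = -4 (R = (4*(-1))*1 = -4*1 = -4)
1/(J(-200) - s*R) = 1/(-200 - 361*(-4)) = 1/(-200 - 1*(-1444)) = 1/(-200 + 1444) = 1/1244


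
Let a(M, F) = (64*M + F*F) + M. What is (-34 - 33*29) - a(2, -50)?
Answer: -3621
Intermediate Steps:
a(M, F) = F² + 65*M (a(M, F) = (64*M + F²) + M = (F² + 64*M) + M = F² + 65*M)
(-34 - 33*29) - a(2, -50) = (-34 - 33*29) - ((-50)² + 65*2) = (-34 - 957) - (2500 + 130) = -991 - 1*2630 = -991 - 2630 = -3621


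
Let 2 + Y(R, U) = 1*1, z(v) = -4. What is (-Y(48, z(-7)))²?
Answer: 1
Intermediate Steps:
Y(R, U) = -1 (Y(R, U) = -2 + 1*1 = -2 + 1 = -1)
(-Y(48, z(-7)))² = (-1*(-1))² = 1² = 1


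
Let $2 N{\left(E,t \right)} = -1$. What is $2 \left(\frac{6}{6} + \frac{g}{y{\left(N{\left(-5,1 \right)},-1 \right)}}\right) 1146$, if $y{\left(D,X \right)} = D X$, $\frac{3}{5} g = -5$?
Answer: $-35908$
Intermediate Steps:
$g = - \frac{25}{3}$ ($g = \frac{5}{3} \left(-5\right) = - \frac{25}{3} \approx -8.3333$)
$N{\left(E,t \right)} = - \frac{1}{2}$ ($N{\left(E,t \right)} = \frac{1}{2} \left(-1\right) = - \frac{1}{2}$)
$2 \left(\frac{6}{6} + \frac{g}{y{\left(N{\left(-5,1 \right)},-1 \right)}}\right) 1146 = 2 \left(\frac{6}{6} - \frac{25}{3 \left(\left(- \frac{1}{2}\right) \left(-1\right)\right)}\right) 1146 = 2 \left(6 \cdot \frac{1}{6} - \frac{25 \frac{1}{\frac{1}{2}}}{3}\right) 1146 = 2 \left(1 - \frac{50}{3}\right) 1146 = 2 \left(- \frac{47}{3}\right) 1146 = \left(- \frac{94}{3}\right) 1146 = -35908$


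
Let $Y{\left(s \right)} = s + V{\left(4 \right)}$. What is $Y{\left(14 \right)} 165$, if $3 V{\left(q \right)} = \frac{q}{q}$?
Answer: $2365$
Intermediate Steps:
$V{\left(q \right)} = \frac{1}{3}$ ($V{\left(q \right)} = \frac{q \frac{1}{q}}{3} = \frac{1}{3} \cdot 1 = \frac{1}{3}$)
$Y{\left(s \right)} = \frac{1}{3} + s$ ($Y{\left(s \right)} = s + \frac{1}{3} = \frac{1}{3} + s$)
$Y{\left(14 \right)} 165 = \left(\frac{1}{3} + 14\right) 165 = \frac{43}{3} \cdot 165 = 2365$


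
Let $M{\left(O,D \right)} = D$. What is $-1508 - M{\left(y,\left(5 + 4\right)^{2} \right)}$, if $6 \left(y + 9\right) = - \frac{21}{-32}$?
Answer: $-1589$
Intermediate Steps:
$y = - \frac{569}{64}$ ($y = -9 + \frac{\left(-21\right) \frac{1}{-32}}{6} = -9 + \frac{\left(-21\right) \left(- \frac{1}{32}\right)}{6} = -9 + \frac{1}{6} \cdot \frac{21}{32} = -9 + \frac{7}{64} = - \frac{569}{64} \approx -8.8906$)
$-1508 - M{\left(y,\left(5 + 4\right)^{2} \right)} = -1508 - \left(5 + 4\right)^{2} = -1508 - 9^{2} = -1508 - 81 = -1589$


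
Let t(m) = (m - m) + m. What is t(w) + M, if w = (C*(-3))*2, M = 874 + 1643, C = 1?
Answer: 2511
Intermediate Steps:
M = 2517
w = -6 (w = (1*(-3))*2 = -3*2 = -6)
t(m) = m (t(m) = 0 + m = m)
t(w) + M = -6 + 2517 = 2511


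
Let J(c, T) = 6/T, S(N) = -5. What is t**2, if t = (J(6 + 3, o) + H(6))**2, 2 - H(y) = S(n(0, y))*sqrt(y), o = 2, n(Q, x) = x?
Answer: 45625 + 17500*sqrt(6) ≈ 88491.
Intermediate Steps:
H(y) = 2 + 5*sqrt(y) (H(y) = 2 - (-5)*sqrt(y) = 2 + 5*sqrt(y))
t = (5 + 5*sqrt(6))**2 (t = (6/2 + (2 + 5*sqrt(6)))**2 = (6*(1/2) + (2 + 5*sqrt(6)))**2 = (3 + (2 + 5*sqrt(6)))**2 = (5 + 5*sqrt(6))**2 ≈ 297.47)
t**2 = (175 + 50*sqrt(6))**2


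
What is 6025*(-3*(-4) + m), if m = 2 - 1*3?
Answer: 66275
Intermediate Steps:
m = -1 (m = 2 - 3 = -1)
6025*(-3*(-4) + m) = 6025*(-3*(-4) - 1) = 6025*(12 - 1) = 6025*11 = 66275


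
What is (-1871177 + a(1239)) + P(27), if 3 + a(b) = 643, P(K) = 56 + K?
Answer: -1870454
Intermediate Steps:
a(b) = 640 (a(b) = -3 + 643 = 640)
(-1871177 + a(1239)) + P(27) = (-1871177 + 640) + (56 + 27) = -1870537 + 83 = -1870454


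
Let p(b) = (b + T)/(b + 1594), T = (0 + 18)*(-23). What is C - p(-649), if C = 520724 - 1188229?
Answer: -630791162/945 ≈ -6.6750e+5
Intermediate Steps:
T = -414 (T = 18*(-23) = -414)
p(b) = (-414 + b)/(1594 + b) (p(b) = (b - 414)/(b + 1594) = (-414 + b)/(1594 + b))
C = -667505
C - p(-649) = -667505 - (-414 - 649)/(1594 - 649) = -667505 - (-1063)/945 = -667505 - 1*(-1063/945) = -667505 + 1063/945 = -630791162/945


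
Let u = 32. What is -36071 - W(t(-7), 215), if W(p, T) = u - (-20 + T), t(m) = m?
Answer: -35908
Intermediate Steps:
W(p, T) = 52 - T (W(p, T) = 32 - (-20 + T) = 32 + (20 - T) = 52 - T)
-36071 - W(t(-7), 215) = -36071 - (52 - 1*215) = -36071 - (52 - 215) = -36071 - 1*(-163) = -36071 + 163 = -35908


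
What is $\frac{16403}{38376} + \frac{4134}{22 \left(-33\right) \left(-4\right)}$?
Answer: $\frac{8595029}{4643496} \approx 1.851$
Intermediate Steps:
$\frac{16403}{38376} + \frac{4134}{22 \left(-33\right) \left(-4\right)} = 16403 \cdot \frac{1}{38376} + \frac{4134}{\left(-726\right) \left(-4\right)} = \frac{16403}{38376} + \frac{4134}{2904} = \frac{16403}{38376} + 4134 \cdot \frac{1}{2904} = \frac{16403}{38376} + \frac{689}{484} = \frac{8595029}{4643496}$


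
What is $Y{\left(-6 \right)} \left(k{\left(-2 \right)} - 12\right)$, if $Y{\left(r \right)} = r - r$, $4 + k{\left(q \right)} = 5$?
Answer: $0$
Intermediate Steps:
$k{\left(q \right)} = 1$ ($k{\left(q \right)} = -4 + 5 = 1$)
$Y{\left(r \right)} = 0$
$Y{\left(-6 \right)} \left(k{\left(-2 \right)} - 12\right) = 0 \left(1 - 12\right) = 0 \left(-11\right) = 0$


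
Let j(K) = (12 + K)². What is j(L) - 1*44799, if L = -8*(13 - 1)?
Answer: -37743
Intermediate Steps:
L = -96 (L = -8*12 = -96)
j(L) - 1*44799 = (12 - 96)² - 1*44799 = (-84)² - 44799 = 7056 - 44799 = -37743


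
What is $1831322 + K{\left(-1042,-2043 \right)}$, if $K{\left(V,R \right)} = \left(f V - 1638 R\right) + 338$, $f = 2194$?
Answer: $2891946$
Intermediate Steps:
$K{\left(V,R \right)} = 338 - 1638 R + 2194 V$ ($K{\left(V,R \right)} = \left(2194 V - 1638 R\right) + 338 = \left(- 1638 R + 2194 V\right) + 338 = 338 - 1638 R + 2194 V$)
$1831322 + K{\left(-1042,-2043 \right)} = 1831322 + \left(338 - -3346434 + 2194 \left(-1042\right)\right) = 1831322 + \left(338 + 3346434 - 2286148\right) = 1831322 + 1060624 = 2891946$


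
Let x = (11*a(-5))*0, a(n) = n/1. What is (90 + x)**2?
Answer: 8100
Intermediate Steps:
a(n) = n (a(n) = n*1 = n)
x = 0 (x = (11*(-5))*0 = -55*0 = 0)
(90 + x)**2 = (90 + 0)**2 = 90**2 = 8100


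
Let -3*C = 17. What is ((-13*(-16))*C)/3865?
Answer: -3536/11595 ≈ -0.30496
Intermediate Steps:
C = -17/3 (C = -1/3*17 = -17/3 ≈ -5.6667)
((-13*(-16))*C)/3865 = (-13*(-16)*(-17/3))/3865 = (208*(-17/3))*(1/3865) = -3536/3*1/3865 = -3536/11595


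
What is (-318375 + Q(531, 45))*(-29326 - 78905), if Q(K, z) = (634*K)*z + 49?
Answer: -1605185217024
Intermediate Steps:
Q(K, z) = 49 + 634*K*z (Q(K, z) = 634*K*z + 49 = 49 + 634*K*z)
(-318375 + Q(531, 45))*(-29326 - 78905) = (-318375 + (49 + 634*531*45))*(-29326 - 78905) = (-318375 + (49 + 15149430))*(-108231) = (-318375 + 15149479)*(-108231) = 14831104*(-108231) = -1605185217024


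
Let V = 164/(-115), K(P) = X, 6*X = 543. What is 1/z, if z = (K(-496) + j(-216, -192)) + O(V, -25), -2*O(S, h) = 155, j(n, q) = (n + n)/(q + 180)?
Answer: 1/49 ≈ 0.020408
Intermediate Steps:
X = 181/2 (X = (1/6)*543 = 181/2 ≈ 90.500)
K(P) = 181/2
V = -164/115 (V = 164*(-1/115) = -164/115 ≈ -1.4261)
j(n, q) = 2*n/(180 + q) (j(n, q) = (2*n)/(180 + q) = 2*n/(180 + q))
O(S, h) = -155/2 (O(S, h) = -1/2*155 = -155/2)
z = 49 (z = (181/2 + 2*(-216)/(180 - 192)) - 155/2 = (181/2 + 2*(-216)/(-12)) - 155/2 = (181/2 + 2*(-216)*(-1/12)) - 155/2 = (181/2 + 36) - 155/2 = 253/2 - 155/2 = 49)
1/z = 1/49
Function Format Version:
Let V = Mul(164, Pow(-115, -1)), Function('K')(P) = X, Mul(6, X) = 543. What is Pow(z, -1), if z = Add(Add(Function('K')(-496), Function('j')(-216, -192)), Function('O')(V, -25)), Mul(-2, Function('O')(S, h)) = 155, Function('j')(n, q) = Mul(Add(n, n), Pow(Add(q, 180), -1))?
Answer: Rational(1, 49) ≈ 0.020408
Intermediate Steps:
X = Rational(181, 2) (X = Mul(Rational(1, 6), 543) = Rational(181, 2) ≈ 90.500)
Function('K')(P) = Rational(181, 2)
V = Rational(-164, 115) (V = Mul(164, Rational(-1, 115)) = Rational(-164, 115) ≈ -1.4261)
Function('j')(n, q) = Mul(2, n, Pow(Add(180, q), -1)) (Function('j')(n, q) = Mul(Mul(2, n), Pow(Add(180, q), -1)) = Mul(2, n, Pow(Add(180, q), -1)))
Function('O')(S, h) = Rational(-155, 2) (Function('O')(S, h) = Mul(Rational(-1, 2), 155) = Rational(-155, 2))
z = 49 (z = Add(Add(Rational(181, 2), Mul(2, -216, Pow(Add(180, -192), -1))), Rational(-155, 2)) = Add(Add(Rational(181, 2), Mul(2, -216, Pow(-12, -1))), Rational(-155, 2)) = Add(Add(Rational(181, 2), Mul(2, -216, Rational(-1, 12))), Rational(-155, 2)) = Add(Add(Rational(181, 2), 36), Rational(-155, 2)) = Add(Rational(253, 2), Rational(-155, 2)) = 49)
Pow(z, -1) = Pow(49, -1) = Rational(1, 49)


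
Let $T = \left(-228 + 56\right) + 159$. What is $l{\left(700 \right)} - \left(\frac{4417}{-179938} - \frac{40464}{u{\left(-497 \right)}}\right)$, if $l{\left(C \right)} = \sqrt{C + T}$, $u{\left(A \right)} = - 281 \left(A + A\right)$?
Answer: $\frac{15150785}{89429186} + \sqrt{687} \approx 26.38$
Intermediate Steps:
$u{\left(A \right)} = - 562 A$ ($u{\left(A \right)} = - 281 \cdot 2 A = - 562 A$)
$T = -13$ ($T = -172 + 159 = -13$)
$l{\left(C \right)} = \sqrt{-13 + C}$ ($l{\left(C \right)} = \sqrt{C - 13} = \sqrt{-13 + C}$)
$l{\left(700 \right)} - \left(\frac{4417}{-179938} - \frac{40464}{u{\left(-497 \right)}}\right) = \sqrt{-13 + 700} - \left(\frac{4417}{-179938} - \frac{40464}{\left(-562\right) \left(-497\right)}\right) = \sqrt{687} - \left(4417 \left(- \frac{1}{179938}\right) - \frac{40464}{279314}\right) = \sqrt{687} - \left(- \frac{4417}{179938} - \frac{72}{497}\right) = \sqrt{687} - - \frac{15150785}{89429186} = \sqrt{687} + \frac{15150785}{89429186} = \frac{15150785}{89429186} + \sqrt{687}$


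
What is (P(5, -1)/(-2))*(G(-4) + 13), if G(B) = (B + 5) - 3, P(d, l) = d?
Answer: -55/2 ≈ -27.500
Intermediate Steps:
G(B) = 2 + B (G(B) = (5 + B) - 3 = 2 + B)
(P(5, -1)/(-2))*(G(-4) + 13) = (5/(-2))*((2 - 4) + 13) = (5*(-½))*(-2 + 13) = -5/2*11 = -55/2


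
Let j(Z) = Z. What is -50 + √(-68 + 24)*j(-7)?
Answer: -50 - 14*I*√11 ≈ -50.0 - 46.433*I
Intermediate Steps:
-50 + √(-68 + 24)*j(-7) = -50 + √(-68 + 24)*(-7) = -50 + √(-44)*(-7) = -50 + (2*I*√11)*(-7) = -50 - 14*I*√11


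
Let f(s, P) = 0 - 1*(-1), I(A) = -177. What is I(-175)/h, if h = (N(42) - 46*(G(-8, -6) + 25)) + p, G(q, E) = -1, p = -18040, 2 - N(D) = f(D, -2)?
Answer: 59/6381 ≈ 0.0092462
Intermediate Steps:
f(s, P) = 1 (f(s, P) = 0 + 1 = 1)
N(D) = 1 (N(D) = 2 - 1*1 = 2 - 1 = 1)
h = -19143 (h = (1 - 46*(-1 + 25)) - 18040 = (1 - 46*24) - 18040 = (1 - 1104) - 18040 = -1103 - 18040 = -19143)
I(-175)/h = -177/(-19143) = -177*(-1/19143) = 59/6381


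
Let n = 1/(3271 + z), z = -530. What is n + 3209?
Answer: 8795870/2741 ≈ 3209.0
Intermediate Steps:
n = 1/2741 (n = 1/(3271 - 530) = 1/2741 ≈ 0.00036483)
n + 3209 = 1/2741 + 3209 = 8795870/2741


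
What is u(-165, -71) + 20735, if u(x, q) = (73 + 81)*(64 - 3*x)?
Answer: 106821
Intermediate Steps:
u(x, q) = 9856 - 462*x (u(x, q) = 154*(64 - 3*x) = 9856 - 462*x)
u(-165, -71) + 20735 = (9856 - 462*(-165)) + 20735 = (9856 + 76230) + 20735 = 86086 + 20735 = 106821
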